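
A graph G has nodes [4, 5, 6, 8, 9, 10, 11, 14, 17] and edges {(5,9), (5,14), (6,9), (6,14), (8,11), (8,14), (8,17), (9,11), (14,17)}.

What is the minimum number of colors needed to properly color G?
χ(G) = 3

Clique number ω(G) = 3 (lower bound: χ ≥ ω).
The clique on [8, 14, 17] has size 3, forcing χ ≥ 3, and the coloring below uses 3 colors, so χ(G) = 3.
A valid 3-coloring: color 1: [4, 9, 10, 14]; color 2: [5, 6, 8]; color 3: [11, 17].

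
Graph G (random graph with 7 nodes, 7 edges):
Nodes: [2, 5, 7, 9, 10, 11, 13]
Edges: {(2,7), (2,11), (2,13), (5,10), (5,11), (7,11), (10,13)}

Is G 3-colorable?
A valid 3-coloring: color 1: [2, 5, 9]; color 2: [10, 11]; color 3: [7, 13].
(χ(G) = 3 ≤ 3.)

Yes, G is 3-colorable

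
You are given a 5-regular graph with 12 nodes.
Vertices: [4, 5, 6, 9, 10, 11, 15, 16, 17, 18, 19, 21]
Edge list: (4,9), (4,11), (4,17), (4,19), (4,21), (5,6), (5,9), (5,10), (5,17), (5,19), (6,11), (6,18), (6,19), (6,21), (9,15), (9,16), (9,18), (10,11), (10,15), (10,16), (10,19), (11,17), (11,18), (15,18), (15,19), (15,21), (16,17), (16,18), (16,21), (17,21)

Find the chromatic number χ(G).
χ(G) = 4

Clique number ω(G) = 3 (lower bound: χ ≥ ω).
Suppose a proper 3-coloring c exists. The clique [4, 11, 17] takes 3 distinct colors; by symmetry let c(4) = 1, c(11) = 2, c(17) = 3.
- Vertex 21: neighbors [4, 17] already have colors [1, 3] ⇒ c(21) = 2.
- Vertex 16: neighbors [21, 17] already have colors [2, 3] ⇒ c(16) = 1.
- Vertex 10: neighbors [16, 11] already have colors [1, 2] ⇒ c(10) = 3.
- Vertex 15: neighbors [21, 10] already have colors [2, 3] ⇒ c(15) = 1.
- Vertex 18: neighbors [15, 11] already have colors [1, 2] ⇒ c(18) = 3.
- Vertex 6: neighbors [11, 18] already have colors [2, 3] ⇒ c(6) = 1.
- Vertex 5: neighbors [6, 10] already have colors [1, 3] ⇒ c(5) = 2.
- Vertex 9: neighbors [4, 5, 18] already have colors [1, 2, 3] — all 3 colors blocked. Contradiction.
The forced assignments end in a contradiction, so G has no proper 3-coloring (χ ≥ 4).
The coloring below uses 4 colors, so χ(G) = 4.
A valid 4-coloring: color 1: [4, 5, 15, 16]; color 2: [6, 9, 10, 17]; color 3: [18, 19, 21]; color 4: [11].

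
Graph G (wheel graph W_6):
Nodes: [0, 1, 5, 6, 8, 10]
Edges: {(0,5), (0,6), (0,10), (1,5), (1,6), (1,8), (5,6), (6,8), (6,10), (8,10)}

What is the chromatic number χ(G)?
Clique number ω(G) = 3 (lower bound: χ ≥ ω).
Odd cycle [8, 10, 0, 5, 1] needs 3 colors (χ ≥ 3).
Vertex 6 is adjacent to every vertex of [0, 1, 5, 8, 10], which already need 3 colors among themselves, so 6 needs a new color (χ ≥ 4).
The coloring below uses 4 colors, so χ(G) = 4.
A valid 4-coloring: color 1: [6]; color 2: [5, 8]; color 3: [1, 10]; color 4: [0].

χ(G) = 4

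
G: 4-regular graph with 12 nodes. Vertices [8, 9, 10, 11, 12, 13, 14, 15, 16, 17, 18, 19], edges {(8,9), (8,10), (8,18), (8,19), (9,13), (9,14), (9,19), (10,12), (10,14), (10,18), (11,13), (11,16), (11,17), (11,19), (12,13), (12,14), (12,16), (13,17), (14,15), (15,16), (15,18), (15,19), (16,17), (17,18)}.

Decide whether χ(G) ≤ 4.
Yes, G is 4-colorable

A valid 4-coloring: color 1: [8, 11, 12, 15]; color 2: [13, 14, 16, 18, 19]; color 3: [9, 10, 17].
(χ(G) = 3 ≤ 4.)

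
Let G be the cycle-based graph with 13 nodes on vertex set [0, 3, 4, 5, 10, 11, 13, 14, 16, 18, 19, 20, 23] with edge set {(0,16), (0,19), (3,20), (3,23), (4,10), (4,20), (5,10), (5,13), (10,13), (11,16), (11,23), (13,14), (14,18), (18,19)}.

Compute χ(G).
Clique number ω(G) = 3 (lower bound: χ ≥ ω).
The clique on [5, 10, 13] has size 3, forcing χ ≥ 3, and the coloring below uses 3 colors, so χ(G) = 3.
A valid 3-coloring: color 1: [10, 14, 16, 19, 20, 23]; color 2: [0, 3, 4, 11, 13, 18]; color 3: [5].

χ(G) = 3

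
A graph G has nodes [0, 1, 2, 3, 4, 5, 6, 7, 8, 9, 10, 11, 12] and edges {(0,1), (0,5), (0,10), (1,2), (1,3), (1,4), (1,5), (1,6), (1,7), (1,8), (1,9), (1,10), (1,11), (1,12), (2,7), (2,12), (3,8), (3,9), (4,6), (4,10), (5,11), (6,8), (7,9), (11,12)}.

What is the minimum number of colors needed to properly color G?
χ(G) = 3

Clique number ω(G) = 3 (lower bound: χ ≥ ω).
The clique on [0, 1, 10] has size 3, forcing χ ≥ 3, and the coloring below uses 3 colors, so χ(G) = 3.
A valid 3-coloring: color 1: [1]; color 2: [0, 2, 4, 8, 9, 11]; color 3: [3, 5, 6, 7, 10, 12].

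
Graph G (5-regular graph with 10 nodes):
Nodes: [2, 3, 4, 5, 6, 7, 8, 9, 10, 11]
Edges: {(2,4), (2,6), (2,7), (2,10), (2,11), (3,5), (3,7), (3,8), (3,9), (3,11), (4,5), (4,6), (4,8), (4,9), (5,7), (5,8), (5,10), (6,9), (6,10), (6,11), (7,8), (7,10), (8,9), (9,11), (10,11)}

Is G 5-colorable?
Yes, G is 5-colorable

A valid 5-coloring: color 1: [6, 7]; color 2: [2, 5, 9]; color 3: [3, 4, 10]; color 4: [8, 11].
(χ(G) = 4 ≤ 5.)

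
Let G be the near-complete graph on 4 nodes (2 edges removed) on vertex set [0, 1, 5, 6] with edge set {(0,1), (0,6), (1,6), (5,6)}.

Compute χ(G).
Clique number ω(G) = 3 (lower bound: χ ≥ ω).
The clique on [0, 1, 6] has size 3, forcing χ ≥ 3, and the coloring below uses 3 colors, so χ(G) = 3.
A valid 3-coloring: color 1: [6]; color 2: [1, 5]; color 3: [0].

χ(G) = 3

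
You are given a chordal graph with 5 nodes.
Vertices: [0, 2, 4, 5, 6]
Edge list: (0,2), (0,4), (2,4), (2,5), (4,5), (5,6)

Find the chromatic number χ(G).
Clique number ω(G) = 3 (lower bound: χ ≥ ω).
The clique on [0, 2, 4] has size 3, forcing χ ≥ 3, and the coloring below uses 3 colors, so χ(G) = 3.
A valid 3-coloring: color 1: [0, 5]; color 2: [2, 6]; color 3: [4].

χ(G) = 3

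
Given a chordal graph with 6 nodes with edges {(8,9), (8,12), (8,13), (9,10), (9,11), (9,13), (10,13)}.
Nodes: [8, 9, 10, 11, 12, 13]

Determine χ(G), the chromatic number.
χ(G) = 3

Clique number ω(G) = 3 (lower bound: χ ≥ ω).
The clique on [8, 9, 13] has size 3, forcing χ ≥ 3, and the coloring below uses 3 colors, so χ(G) = 3.
A valid 3-coloring: color 1: [9, 12]; color 2: [8, 10, 11]; color 3: [13].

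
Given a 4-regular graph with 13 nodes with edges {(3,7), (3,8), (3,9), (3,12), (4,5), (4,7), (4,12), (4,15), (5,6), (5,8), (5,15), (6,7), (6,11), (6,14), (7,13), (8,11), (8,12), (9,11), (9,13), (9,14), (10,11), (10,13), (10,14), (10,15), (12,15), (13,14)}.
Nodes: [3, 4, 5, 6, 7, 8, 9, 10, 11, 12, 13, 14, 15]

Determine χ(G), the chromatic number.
χ(G) = 3

Clique number ω(G) = 3 (lower bound: χ ≥ ω).
The clique on [3, 8, 12] has size 3, forcing χ ≥ 3, and the coloring below uses 3 colors, so χ(G) = 3.
A valid 3-coloring: color 1: [6, 8, 13, 15]; color 2: [5, 7, 9, 10, 12]; color 3: [3, 4, 11, 14].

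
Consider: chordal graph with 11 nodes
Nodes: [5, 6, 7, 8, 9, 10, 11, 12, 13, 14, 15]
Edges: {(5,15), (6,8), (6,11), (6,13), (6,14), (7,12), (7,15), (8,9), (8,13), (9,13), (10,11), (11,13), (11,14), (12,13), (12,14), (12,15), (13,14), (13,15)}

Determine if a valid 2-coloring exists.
No, G is not 2-colorable

The clique on vertices [6, 11, 13, 14] has size 4 > 2, so it alone needs 4 colors.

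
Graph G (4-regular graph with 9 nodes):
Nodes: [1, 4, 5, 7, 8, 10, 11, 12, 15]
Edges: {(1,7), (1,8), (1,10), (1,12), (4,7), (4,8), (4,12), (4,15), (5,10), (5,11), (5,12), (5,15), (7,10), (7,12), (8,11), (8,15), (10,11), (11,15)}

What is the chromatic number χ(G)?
Clique number ω(G) = 3 (lower bound: χ ≥ ω).
The clique on [1, 7, 10] has size 3, forcing χ ≥ 3, and the coloring below uses 3 colors, so χ(G) = 3.
A valid 3-coloring: color 1: [10, 12, 15]; color 2: [1, 4, 11]; color 3: [5, 7, 8].

χ(G) = 3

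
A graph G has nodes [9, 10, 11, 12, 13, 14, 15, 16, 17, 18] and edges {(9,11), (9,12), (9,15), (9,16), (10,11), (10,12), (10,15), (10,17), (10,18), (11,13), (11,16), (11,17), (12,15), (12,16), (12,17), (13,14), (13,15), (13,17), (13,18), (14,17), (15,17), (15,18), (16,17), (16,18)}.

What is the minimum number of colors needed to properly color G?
χ(G) = 4

Clique number ω(G) = 4 (lower bound: χ ≥ ω).
The clique on [10, 12, 15, 17] has size 4, forcing χ ≥ 4, and the coloring below uses 4 colors, so χ(G) = 4.
A valid 4-coloring: color 1: [9, 17, 18]; color 2: [11, 14, 15]; color 3: [10, 13, 16]; color 4: [12].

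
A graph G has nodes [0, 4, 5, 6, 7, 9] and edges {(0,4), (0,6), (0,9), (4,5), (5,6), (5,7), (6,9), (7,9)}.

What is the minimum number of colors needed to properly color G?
χ(G) = 3

Clique number ω(G) = 3 (lower bound: χ ≥ ω).
The clique on [0, 6, 9] has size 3, forcing χ ≥ 3, and the coloring below uses 3 colors, so χ(G) = 3.
A valid 3-coloring: color 1: [5, 9]; color 2: [4, 6, 7]; color 3: [0].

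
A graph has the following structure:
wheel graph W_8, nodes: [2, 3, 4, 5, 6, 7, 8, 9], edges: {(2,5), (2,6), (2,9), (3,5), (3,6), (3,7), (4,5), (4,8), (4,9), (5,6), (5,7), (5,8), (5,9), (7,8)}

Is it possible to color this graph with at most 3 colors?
Odd cycle [9, 2, 6, 3, 7, 8, 4] needs 3 colors (χ ≥ 3).
Vertex 5 is adjacent to every vertex of [2, 3, 4, 6, 7, 8, 9], which already need 3 colors among themselves, so 5 needs a new color (χ ≥ 4).
Hence χ(G) ≥ 4 > 3, so no proper 3-coloring exists.

No, G is not 3-colorable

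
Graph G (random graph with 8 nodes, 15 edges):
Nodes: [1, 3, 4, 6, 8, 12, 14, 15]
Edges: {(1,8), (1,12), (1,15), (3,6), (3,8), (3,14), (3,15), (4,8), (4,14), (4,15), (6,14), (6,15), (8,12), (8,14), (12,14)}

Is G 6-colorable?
Yes, G is 6-colorable

A valid 6-coloring: color 1: [14, 15]; color 2: [6, 8]; color 3: [1, 3, 4]; color 4: [12].
(χ(G) = 4 ≤ 6.)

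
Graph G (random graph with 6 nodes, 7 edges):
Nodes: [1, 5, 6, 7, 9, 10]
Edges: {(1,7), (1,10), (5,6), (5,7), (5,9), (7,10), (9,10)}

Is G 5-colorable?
Yes, G is 5-colorable

A valid 5-coloring: color 1: [5, 10]; color 2: [6, 7, 9]; color 3: [1].
(χ(G) = 3 ≤ 5.)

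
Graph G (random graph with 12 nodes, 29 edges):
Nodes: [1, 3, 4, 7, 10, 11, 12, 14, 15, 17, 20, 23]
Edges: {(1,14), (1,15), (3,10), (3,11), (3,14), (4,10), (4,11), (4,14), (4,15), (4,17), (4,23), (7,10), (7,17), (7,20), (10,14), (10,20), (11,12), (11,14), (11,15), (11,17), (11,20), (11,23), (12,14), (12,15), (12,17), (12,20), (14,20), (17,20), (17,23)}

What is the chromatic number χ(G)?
Clique number ω(G) = 4 (lower bound: χ ≥ ω).
The clique on [11, 12, 17, 20] has size 4, forcing χ ≥ 4, and the coloring below uses 4 colors, so χ(G) = 4.
A valid 4-coloring: color 1: [1, 10, 11]; color 2: [14, 15, 17]; color 3: [3, 4, 20]; color 4: [7, 12, 23].

χ(G) = 4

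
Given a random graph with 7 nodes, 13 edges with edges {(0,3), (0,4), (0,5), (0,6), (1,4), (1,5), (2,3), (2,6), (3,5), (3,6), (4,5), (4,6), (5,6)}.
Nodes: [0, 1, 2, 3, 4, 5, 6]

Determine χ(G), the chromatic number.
χ(G) = 4

Clique number ω(G) = 4 (lower bound: χ ≥ ω).
The clique on [0, 3, 5, 6] has size 4, forcing χ ≥ 4, and the coloring below uses 4 colors, so χ(G) = 4.
A valid 4-coloring: color 1: [1, 6]; color 2: [2, 5]; color 3: [0]; color 4: [3, 4].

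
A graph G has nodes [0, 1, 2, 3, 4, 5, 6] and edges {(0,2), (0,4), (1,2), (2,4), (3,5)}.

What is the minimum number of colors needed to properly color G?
χ(G) = 3

Clique number ω(G) = 3 (lower bound: χ ≥ ω).
The clique on [0, 2, 4] has size 3, forcing χ ≥ 3, and the coloring below uses 3 colors, so χ(G) = 3.
A valid 3-coloring: color 1: [2, 5, 6]; color 2: [0, 1, 3]; color 3: [4].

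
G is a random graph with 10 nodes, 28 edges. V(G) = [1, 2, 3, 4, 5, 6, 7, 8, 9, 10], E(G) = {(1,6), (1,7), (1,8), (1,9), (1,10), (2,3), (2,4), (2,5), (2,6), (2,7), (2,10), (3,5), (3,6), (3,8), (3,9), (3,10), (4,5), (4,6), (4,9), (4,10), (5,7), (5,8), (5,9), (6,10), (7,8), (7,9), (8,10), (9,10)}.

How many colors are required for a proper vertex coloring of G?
χ(G) = 4

Clique number ω(G) = 4 (lower bound: χ ≥ ω).
The clique on [2, 3, 6, 10] has size 4, forcing χ ≥ 4, and the coloring below uses 4 colors, so χ(G) = 4.
A valid 4-coloring: color 1: [5, 10]; color 2: [2, 8, 9]; color 3: [1, 3, 4]; color 4: [6, 7].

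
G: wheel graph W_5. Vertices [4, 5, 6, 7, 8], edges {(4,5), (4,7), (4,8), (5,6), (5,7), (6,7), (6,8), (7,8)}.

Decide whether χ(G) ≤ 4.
A valid 4-coloring: color 1: [7]; color 2: [4, 6]; color 3: [5, 8].
(χ(G) = 3 ≤ 4.)

Yes, G is 4-colorable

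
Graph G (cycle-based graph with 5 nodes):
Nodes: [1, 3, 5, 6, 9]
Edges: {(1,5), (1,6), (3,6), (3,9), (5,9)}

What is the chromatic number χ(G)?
χ(G) = 3

Clique number ω(G) = 2 (lower bound: χ ≥ ω).
Odd cycle [6, 1, 5, 9, 3] needs 3 colors (χ ≥ 3).
The coloring below uses 3 colors, so χ(G) = 3.
A valid 3-coloring: color 1: [6, 9]; color 2: [1, 3]; color 3: [5].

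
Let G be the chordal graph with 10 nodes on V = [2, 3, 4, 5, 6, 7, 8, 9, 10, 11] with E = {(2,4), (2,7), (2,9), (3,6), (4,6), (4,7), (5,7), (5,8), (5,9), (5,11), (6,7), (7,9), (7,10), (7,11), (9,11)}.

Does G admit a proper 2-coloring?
The clique on vertices [5, 7, 9, 11] has size 4 > 2, so it alone needs 4 colors.

No, G is not 2-colorable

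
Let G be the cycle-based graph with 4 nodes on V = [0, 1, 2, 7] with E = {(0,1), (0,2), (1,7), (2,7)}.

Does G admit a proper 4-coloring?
A valid 4-coloring: color 1: [1, 2]; color 2: [0, 7].
(χ(G) = 2 ≤ 4.)

Yes, G is 4-colorable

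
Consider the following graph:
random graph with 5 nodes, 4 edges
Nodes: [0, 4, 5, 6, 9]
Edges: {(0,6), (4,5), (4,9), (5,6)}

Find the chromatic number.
Clique number ω(G) = 2 (lower bound: χ ≥ ω).
The graph is bipartite (no odd cycle), so 2 colors suffice: χ(G) = 2.
A valid 2-coloring: color 1: [0, 5, 9]; color 2: [4, 6].

χ(G) = 2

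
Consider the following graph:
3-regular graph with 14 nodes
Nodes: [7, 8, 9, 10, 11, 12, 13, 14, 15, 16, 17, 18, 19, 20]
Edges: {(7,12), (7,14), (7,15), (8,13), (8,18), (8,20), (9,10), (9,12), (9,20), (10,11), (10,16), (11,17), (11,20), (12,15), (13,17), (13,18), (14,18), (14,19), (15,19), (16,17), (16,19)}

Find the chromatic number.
χ(G) = 3

Clique number ω(G) = 3 (lower bound: χ ≥ ω).
The clique on [7, 12, 15] has size 3, forcing χ ≥ 3, and the coloring below uses 3 colors, so χ(G) = 3.
A valid 3-coloring: color 1: [7, 10, 17, 18, 19, 20]; color 2: [9, 11, 13, 14, 15, 16]; color 3: [8, 12].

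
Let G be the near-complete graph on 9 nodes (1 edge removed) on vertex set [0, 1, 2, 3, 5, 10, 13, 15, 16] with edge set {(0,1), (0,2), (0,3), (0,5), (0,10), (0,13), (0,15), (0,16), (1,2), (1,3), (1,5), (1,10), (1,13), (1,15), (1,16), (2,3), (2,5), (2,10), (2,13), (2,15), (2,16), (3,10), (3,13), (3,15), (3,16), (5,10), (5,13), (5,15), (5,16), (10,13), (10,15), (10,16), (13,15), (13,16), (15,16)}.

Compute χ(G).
Clique number ω(G) = 8 (lower bound: χ ≥ ω).
The clique on [0, 1, 2, 3, 10, 13, 15, 16] has size 8, forcing χ ≥ 8, and the coloring below uses 8 colors, so χ(G) = 8.
A valid 8-coloring: color 1: [13]; color 2: [16]; color 3: [10]; color 4: [0]; color 5: [15]; color 6: [1]; color 7: [2]; color 8: [3, 5].

χ(G) = 8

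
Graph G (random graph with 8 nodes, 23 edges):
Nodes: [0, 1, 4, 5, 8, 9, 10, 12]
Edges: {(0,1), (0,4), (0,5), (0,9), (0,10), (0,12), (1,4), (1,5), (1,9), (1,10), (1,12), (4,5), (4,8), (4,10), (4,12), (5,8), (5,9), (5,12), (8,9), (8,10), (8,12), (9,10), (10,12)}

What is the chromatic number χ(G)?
Clique number ω(G) = 5 (lower bound: χ ≥ ω).
The clique on [0, 1, 4, 10, 12] has size 5, forcing χ ≥ 5, and the coloring below uses 5 colors, so χ(G) = 5.
A valid 5-coloring: color 1: [5, 10]; color 2: [9, 12]; color 3: [4]; color 4: [0, 8]; color 5: [1].

χ(G) = 5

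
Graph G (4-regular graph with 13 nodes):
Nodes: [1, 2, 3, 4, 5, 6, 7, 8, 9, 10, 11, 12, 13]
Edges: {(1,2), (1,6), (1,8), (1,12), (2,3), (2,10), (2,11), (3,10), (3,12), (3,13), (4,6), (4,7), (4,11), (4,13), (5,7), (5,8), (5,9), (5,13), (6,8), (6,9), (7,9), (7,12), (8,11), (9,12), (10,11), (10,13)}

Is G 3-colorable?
No, G is not 3-colorable

Suppose a proper 3-coloring c exists. The clique [1, 6, 8] takes 3 distinct colors; by symmetry let c(1) = 1, c(6) = 2, c(8) = 3.
- Vertex 2: neighbors [1] already have colors [1]; try each remaining color.
- Case c(2) = 2:
  - Vertex 11: neighbors [2, 8] already have colors [2, 3] ⇒ c(11) = 1.
  - Vertex 4: neighbors [11, 6] already have colors [1, 2] ⇒ c(4) = 3.
  - Vertex 10: neighbors [11, 2] already have colors [1, 2] ⇒ c(10) = 3.
  - Vertex 3: neighbors [2, 10] already have colors [2, 3] ⇒ c(3) = 1.
  - Vertex 13: neighbors [3, 4] already have colors [1, 3] ⇒ c(13) = 2.
  - Vertex 5: neighbors [13, 8] already have colors [2, 3] ⇒ c(5) = 1.
  - Vertex 7: neighbors [5, 4] already have colors [1, 3] ⇒ c(7) = 2.
  - Vertex 9: neighbors [5, 6] already have colors [1, 2] ⇒ c(9) = 3.
  - Vertex 12: neighbors [1, 7, 9] already have colors [1, 2, 3] — all 3 colors blocked. Contradiction.
- Case c(2) = 3:
  - Vertex 3: neighbors [2] already have colors [3]; try each remaining color.
  - Case c(3) = 1:
    - Vertex 10: neighbors [3, 2] already have colors [1, 3] ⇒ c(10) = 2.
    - Vertex 13: neighbors [3, 10] already have colors [1, 2] ⇒ c(13) = 3.
    - Vertex 4: neighbors [6, 13] already have colors [2, 3] ⇒ c(4) = 1.
    - Vertex 11: neighbors [4, 10, 2] already have colors [1, 2, 3] — all 3 colors blocked. Contradiction.
  - Case c(3) = 2:
    - Vertex 10: neighbors [3, 2] already have colors [2, 3] ⇒ c(10) = 1.
    - Vertex 12: neighbors [1, 3] already have colors [1, 2] ⇒ c(12) = 3.
    - Vertex 9: neighbors [6, 12] already have colors [2, 3] ⇒ c(9) = 1.
    - Vertex 5: neighbors [9, 8] already have colors [1, 3] ⇒ c(5) = 2.
    - Vertex 7: neighbors [9, 5, 12] already have colors [1, 2, 3] — all 3 colors blocked. Contradiction.
Every case ends in a contradiction, so G has no proper 3-coloring (χ ≥ 4).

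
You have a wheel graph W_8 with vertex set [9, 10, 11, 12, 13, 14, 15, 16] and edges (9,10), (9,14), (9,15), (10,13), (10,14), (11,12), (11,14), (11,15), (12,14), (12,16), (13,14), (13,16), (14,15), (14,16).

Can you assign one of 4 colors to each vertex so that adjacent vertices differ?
Yes, G is 4-colorable

A valid 4-coloring: color 1: [14]; color 2: [9, 11, 16]; color 3: [10, 12, 15]; color 4: [13].
(χ(G) = 4 ≤ 4.)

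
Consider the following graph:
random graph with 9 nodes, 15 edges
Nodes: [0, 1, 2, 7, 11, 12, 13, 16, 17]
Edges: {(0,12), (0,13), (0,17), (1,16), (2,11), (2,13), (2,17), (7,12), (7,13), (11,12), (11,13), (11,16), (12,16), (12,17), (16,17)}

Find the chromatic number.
χ(G) = 3

Clique number ω(G) = 3 (lower bound: χ ≥ ω).
The clique on [2, 11, 13] has size 3, forcing χ ≥ 3, and the coloring below uses 3 colors, so χ(G) = 3.
A valid 3-coloring: color 1: [1, 12, 13]; color 2: [7, 11, 17]; color 3: [0, 2, 16].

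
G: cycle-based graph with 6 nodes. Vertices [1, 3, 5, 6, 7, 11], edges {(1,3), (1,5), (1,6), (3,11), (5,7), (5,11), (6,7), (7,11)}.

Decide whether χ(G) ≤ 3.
Yes, G is 3-colorable

A valid 3-coloring: color 1: [1, 11]; color 2: [3, 5, 6]; color 3: [7].
(χ(G) = 3 ≤ 3.)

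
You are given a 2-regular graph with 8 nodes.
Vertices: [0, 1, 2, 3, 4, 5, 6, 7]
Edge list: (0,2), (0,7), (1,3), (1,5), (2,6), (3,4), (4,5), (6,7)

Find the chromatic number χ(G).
Clique number ω(G) = 2 (lower bound: χ ≥ ω).
The graph is bipartite (no odd cycle), so 2 colors suffice: χ(G) = 2.
A valid 2-coloring: color 1: [0, 3, 5, 6]; color 2: [1, 2, 4, 7].

χ(G) = 2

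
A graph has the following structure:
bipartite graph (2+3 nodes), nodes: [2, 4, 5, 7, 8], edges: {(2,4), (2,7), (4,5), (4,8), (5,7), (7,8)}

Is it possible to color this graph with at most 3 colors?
Yes, G is 3-colorable

A valid 3-coloring: color 1: [4, 7]; color 2: [2, 5, 8].
(χ(G) = 2 ≤ 3.)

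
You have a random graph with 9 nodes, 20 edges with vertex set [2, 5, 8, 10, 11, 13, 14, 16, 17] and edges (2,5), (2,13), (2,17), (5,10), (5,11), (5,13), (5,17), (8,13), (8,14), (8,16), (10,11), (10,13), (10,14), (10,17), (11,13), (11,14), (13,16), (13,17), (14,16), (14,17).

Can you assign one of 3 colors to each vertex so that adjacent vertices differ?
No, G is not 3-colorable

The clique on vertices [2, 5, 13, 17] has size 4 > 3, so it alone needs 4 colors.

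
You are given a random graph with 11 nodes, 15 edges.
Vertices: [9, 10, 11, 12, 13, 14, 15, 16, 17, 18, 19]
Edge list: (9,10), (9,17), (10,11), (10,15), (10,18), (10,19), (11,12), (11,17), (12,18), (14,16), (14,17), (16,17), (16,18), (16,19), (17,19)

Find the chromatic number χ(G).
Clique number ω(G) = 3 (lower bound: χ ≥ ω).
The clique on [14, 16, 17] has size 3, forcing χ ≥ 3, and the coloring below uses 3 colors, so χ(G) = 3.
A valid 3-coloring: color 1: [10, 12, 13, 17]; color 2: [9, 11, 15, 16]; color 3: [14, 18, 19].

χ(G) = 3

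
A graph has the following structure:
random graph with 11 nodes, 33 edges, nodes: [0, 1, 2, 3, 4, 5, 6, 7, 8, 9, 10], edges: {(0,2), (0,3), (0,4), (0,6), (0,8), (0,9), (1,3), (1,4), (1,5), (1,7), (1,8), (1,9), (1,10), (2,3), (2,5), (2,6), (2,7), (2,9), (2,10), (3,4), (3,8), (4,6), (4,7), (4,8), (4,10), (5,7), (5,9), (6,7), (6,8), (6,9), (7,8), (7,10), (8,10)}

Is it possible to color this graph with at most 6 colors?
Yes, G is 6-colorable

A valid 6-coloring: color 1: [2, 8]; color 2: [4, 9]; color 3: [0, 7]; color 4: [1, 6]; color 5: [3, 5, 10].
(χ(G) = 5 ≤ 6.)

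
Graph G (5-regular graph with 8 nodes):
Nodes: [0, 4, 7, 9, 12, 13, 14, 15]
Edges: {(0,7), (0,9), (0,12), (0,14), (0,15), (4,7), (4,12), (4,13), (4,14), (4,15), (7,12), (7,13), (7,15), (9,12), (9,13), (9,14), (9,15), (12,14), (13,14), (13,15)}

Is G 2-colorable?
The clique on vertices [0, 9, 12, 14] has size 4 > 2, so it alone needs 4 colors.

No, G is not 2-colorable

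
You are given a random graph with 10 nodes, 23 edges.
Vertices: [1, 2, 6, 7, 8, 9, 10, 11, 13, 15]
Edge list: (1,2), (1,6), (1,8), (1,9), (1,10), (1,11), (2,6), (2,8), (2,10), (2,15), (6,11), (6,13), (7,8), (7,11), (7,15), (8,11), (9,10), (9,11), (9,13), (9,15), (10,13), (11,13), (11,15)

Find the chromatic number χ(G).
Clique number ω(G) = 3 (lower bound: χ ≥ ω).
Odd cycle [1, 9, 15, 7, 8] needs 3 colors (χ ≥ 3).
Vertex 11 is adjacent to every vertex of [1, 7, 8, 9, 15], which already need 3 colors among themselves, so 11 needs a new color (χ ≥ 4).
The coloring below uses 4 colors, so χ(G) = 4.
A valid 4-coloring: color 1: [10, 11]; color 2: [1, 7, 13]; color 3: [2, 9]; color 4: [6, 8, 15].

χ(G) = 4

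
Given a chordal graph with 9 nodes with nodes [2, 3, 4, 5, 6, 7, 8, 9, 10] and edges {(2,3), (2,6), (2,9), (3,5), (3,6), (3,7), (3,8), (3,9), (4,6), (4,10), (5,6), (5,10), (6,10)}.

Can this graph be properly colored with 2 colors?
The clique on vertices [4, 6, 10] has size 3 > 2, so it alone needs 3 colors.

No, G is not 2-colorable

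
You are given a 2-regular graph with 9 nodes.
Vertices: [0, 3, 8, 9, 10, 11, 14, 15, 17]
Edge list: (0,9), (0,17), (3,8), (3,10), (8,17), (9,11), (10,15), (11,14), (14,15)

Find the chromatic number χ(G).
Clique number ω(G) = 2 (lower bound: χ ≥ ω).
Odd cycle [11, 14, 15, 10, 3, 8, 17, 0, 9] needs 3 colors (χ ≥ 3).
The coloring below uses 3 colors, so χ(G) = 3.
A valid 3-coloring: color 1: [0, 3, 11, 15]; color 2: [8, 9, 10, 14]; color 3: [17].

χ(G) = 3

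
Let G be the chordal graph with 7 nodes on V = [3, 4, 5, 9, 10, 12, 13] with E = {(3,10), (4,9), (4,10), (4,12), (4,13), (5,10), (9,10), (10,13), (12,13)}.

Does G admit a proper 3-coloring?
A valid 3-coloring: color 1: [10, 12]; color 2: [3, 4, 5]; color 3: [9, 13].
(χ(G) = 3 ≤ 3.)

Yes, G is 3-colorable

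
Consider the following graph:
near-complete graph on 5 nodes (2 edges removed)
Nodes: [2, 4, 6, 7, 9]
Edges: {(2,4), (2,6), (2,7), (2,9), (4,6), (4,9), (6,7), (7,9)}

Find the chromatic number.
χ(G) = 3

Clique number ω(G) = 3 (lower bound: χ ≥ ω).
The clique on [2, 4, 9] has size 3, forcing χ ≥ 3, and the coloring below uses 3 colors, so χ(G) = 3.
A valid 3-coloring: color 1: [2]; color 2: [6, 9]; color 3: [4, 7].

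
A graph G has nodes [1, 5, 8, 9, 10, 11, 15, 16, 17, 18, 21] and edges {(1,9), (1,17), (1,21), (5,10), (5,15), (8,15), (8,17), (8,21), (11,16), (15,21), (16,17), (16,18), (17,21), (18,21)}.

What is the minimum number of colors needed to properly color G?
χ(G) = 3

Clique number ω(G) = 3 (lower bound: χ ≥ ω).
The clique on [8, 17, 21] has size 3, forcing χ ≥ 3, and the coloring below uses 3 colors, so χ(G) = 3.
A valid 3-coloring: color 1: [5, 9, 16, 21]; color 2: [10, 11, 15, 17, 18]; color 3: [1, 8].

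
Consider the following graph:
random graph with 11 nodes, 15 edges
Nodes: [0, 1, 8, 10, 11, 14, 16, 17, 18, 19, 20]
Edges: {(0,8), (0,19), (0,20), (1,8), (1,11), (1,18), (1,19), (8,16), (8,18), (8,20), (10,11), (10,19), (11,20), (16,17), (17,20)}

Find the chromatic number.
Clique number ω(G) = 3 (lower bound: χ ≥ ω).
The clique on [0, 8, 20] has size 3, forcing χ ≥ 3, and the coloring below uses 3 colors, so χ(G) = 3.
A valid 3-coloring: color 1: [8, 11, 14, 17, 19]; color 2: [1, 10, 16, 20]; color 3: [0, 18].

χ(G) = 3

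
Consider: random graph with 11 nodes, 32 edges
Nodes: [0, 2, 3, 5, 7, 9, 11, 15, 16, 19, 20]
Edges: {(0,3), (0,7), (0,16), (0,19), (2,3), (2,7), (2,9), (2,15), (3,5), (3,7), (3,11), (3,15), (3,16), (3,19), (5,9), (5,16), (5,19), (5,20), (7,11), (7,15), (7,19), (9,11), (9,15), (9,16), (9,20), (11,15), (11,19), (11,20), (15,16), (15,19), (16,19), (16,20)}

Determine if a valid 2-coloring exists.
No, G is not 2-colorable

The clique on vertices [3, 7, 11, 15, 19] has size 5 > 2, so it alone needs 5 colors.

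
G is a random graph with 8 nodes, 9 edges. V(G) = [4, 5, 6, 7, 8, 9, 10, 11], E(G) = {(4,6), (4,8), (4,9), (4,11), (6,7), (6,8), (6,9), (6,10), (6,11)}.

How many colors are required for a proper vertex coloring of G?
χ(G) = 3

Clique number ω(G) = 3 (lower bound: χ ≥ ω).
The clique on [4, 6, 8] has size 3, forcing χ ≥ 3, and the coloring below uses 3 colors, so χ(G) = 3.
A valid 3-coloring: color 1: [5, 6]; color 2: [4, 7, 10]; color 3: [8, 9, 11].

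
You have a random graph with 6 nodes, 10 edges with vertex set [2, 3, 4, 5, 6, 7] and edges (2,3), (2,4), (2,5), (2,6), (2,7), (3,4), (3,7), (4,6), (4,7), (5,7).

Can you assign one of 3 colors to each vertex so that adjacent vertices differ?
The clique on vertices [2, 3, 4, 7] has size 4 > 3, so it alone needs 4 colors.

No, G is not 3-colorable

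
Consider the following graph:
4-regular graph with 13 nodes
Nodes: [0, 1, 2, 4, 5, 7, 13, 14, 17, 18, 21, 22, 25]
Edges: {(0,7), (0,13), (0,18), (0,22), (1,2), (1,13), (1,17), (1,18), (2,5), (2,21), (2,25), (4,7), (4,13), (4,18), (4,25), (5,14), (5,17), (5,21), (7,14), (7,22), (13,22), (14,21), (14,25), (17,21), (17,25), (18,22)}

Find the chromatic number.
Clique number ω(G) = 3 (lower bound: χ ≥ ω).
The clique on [0, 18, 22] has size 3, forcing χ ≥ 3, and the coloring below uses 3 colors, so χ(G) = 3.
A valid 3-coloring: color 1: [0, 2, 4, 14, 17]; color 2: [7, 13, 18, 21, 25]; color 3: [1, 5, 22].

χ(G) = 3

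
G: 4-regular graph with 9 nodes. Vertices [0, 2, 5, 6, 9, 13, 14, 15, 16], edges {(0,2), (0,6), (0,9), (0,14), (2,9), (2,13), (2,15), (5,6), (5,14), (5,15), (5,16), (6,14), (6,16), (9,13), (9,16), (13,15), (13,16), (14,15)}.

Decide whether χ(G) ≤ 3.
A valid 3-coloring: color 1: [2, 14, 16]; color 2: [6, 9, 15]; color 3: [0, 5, 13].
(χ(G) = 3 ≤ 3.)

Yes, G is 3-colorable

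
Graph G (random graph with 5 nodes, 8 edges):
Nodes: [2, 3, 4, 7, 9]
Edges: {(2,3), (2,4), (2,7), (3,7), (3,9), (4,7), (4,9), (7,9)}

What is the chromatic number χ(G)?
χ(G) = 3

Clique number ω(G) = 3 (lower bound: χ ≥ ω).
The clique on [3, 7, 9] has size 3, forcing χ ≥ 3, and the coloring below uses 3 colors, so χ(G) = 3.
A valid 3-coloring: color 1: [7]; color 2: [2, 9]; color 3: [3, 4].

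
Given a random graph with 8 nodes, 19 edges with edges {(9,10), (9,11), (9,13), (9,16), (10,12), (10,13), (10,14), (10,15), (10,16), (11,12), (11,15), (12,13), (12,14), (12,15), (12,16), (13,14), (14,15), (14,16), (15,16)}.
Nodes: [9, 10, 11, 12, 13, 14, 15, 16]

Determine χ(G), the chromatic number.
χ(G) = 5

Clique number ω(G) = 5 (lower bound: χ ≥ ω).
The clique on [10, 12, 14, 15, 16] has size 5, forcing χ ≥ 5, and the coloring below uses 5 colors, so χ(G) = 5.
A valid 5-coloring: color 1: [9, 12]; color 2: [10, 11]; color 3: [14]; color 4: [13, 16]; color 5: [15].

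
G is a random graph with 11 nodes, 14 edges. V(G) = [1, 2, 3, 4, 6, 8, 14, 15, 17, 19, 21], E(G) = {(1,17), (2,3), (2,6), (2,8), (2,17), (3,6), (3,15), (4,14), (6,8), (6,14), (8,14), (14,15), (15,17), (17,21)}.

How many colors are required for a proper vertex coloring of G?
χ(G) = 3

Clique number ω(G) = 3 (lower bound: χ ≥ ω).
The clique on [2, 6, 8] has size 3, forcing χ ≥ 3, and the coloring below uses 3 colors, so χ(G) = 3.
A valid 3-coloring: color 1: [1, 4, 6, 15, 19, 21]; color 2: [2, 14]; color 3: [3, 8, 17].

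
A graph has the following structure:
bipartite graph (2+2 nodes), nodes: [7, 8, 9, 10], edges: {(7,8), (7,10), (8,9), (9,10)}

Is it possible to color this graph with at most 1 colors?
Edge (8,9) forces its endpoints to differ, so 1 color is not enough.

No, G is not 1-colorable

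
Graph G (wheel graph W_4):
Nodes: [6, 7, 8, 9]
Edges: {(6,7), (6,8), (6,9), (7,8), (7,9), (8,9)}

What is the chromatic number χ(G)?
Clique number ω(G) = 4 (lower bound: χ ≥ ω).
The clique on [6, 7, 8, 9] has size 4, forcing χ ≥ 4, and the coloring below uses 4 colors, so χ(G) = 4.
A valid 4-coloring: color 1: [9]; color 2: [6]; color 3: [7]; color 4: [8].

χ(G) = 4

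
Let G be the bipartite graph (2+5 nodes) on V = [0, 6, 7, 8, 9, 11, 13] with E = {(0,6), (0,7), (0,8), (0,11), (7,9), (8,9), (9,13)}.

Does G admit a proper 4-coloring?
A valid 4-coloring: color 1: [0, 9]; color 2: [6, 7, 8, 11, 13].
(χ(G) = 2 ≤ 4.)

Yes, G is 4-colorable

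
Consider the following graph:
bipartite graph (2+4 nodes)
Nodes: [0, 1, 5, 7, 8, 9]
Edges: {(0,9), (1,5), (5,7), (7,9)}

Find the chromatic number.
Clique number ω(G) = 2 (lower bound: χ ≥ ω).
The graph is bipartite (no odd cycle), so 2 colors suffice: χ(G) = 2.
A valid 2-coloring: color 1: [5, 8, 9]; color 2: [0, 1, 7].

χ(G) = 2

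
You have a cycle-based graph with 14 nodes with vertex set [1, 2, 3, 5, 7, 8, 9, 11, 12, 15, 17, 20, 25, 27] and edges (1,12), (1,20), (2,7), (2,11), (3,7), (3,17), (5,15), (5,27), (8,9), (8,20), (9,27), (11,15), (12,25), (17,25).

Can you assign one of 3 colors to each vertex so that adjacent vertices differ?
Yes, G is 3-colorable

A valid 3-coloring: color 1: [1, 2, 3, 8, 15, 25, 27]; color 2: [5, 7, 9, 11, 12, 17, 20].
(χ(G) = 2 ≤ 3.)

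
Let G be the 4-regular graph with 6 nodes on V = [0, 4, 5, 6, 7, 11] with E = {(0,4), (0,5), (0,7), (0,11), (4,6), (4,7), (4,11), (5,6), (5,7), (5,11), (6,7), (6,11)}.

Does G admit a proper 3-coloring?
Yes, G is 3-colorable

A valid 3-coloring: color 1: [7, 11]; color 2: [4, 5]; color 3: [0, 6].
(χ(G) = 3 ≤ 3.)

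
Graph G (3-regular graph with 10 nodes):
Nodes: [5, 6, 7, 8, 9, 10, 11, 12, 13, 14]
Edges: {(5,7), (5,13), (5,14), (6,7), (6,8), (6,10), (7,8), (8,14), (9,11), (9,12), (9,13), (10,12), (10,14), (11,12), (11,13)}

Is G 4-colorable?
Yes, G is 4-colorable

A valid 4-coloring: color 1: [5, 6, 9]; color 2: [7, 12, 13, 14]; color 3: [8, 10, 11].
(χ(G) = 3 ≤ 4.)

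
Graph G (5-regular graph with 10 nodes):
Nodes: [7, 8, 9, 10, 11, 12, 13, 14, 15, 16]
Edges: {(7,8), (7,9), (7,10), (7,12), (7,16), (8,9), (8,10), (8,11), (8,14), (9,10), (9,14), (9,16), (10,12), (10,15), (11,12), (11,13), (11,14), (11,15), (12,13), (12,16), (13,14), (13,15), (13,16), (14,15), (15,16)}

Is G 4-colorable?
A valid 4-coloring: color 1: [10, 14, 16]; color 2: [7, 11]; color 3: [9, 13]; color 4: [8, 12, 15].
(χ(G) = 4 ≤ 4.)

Yes, G is 4-colorable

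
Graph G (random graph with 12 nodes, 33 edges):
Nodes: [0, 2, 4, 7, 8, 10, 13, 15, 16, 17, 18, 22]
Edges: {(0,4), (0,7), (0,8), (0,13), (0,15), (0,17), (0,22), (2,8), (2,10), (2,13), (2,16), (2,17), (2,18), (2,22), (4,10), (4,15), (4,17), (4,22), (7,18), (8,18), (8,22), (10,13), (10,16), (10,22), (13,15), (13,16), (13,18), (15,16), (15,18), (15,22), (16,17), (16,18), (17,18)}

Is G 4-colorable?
Yes, G is 4-colorable

A valid 4-coloring: color 1: [2, 7, 15]; color 2: [0, 10, 18]; color 3: [13, 17, 22]; color 4: [4, 8, 16].
(χ(G) = 4 ≤ 4.)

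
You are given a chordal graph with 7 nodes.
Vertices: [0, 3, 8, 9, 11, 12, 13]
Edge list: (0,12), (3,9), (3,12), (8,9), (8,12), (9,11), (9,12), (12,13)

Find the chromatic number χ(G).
Clique number ω(G) = 3 (lower bound: χ ≥ ω).
The clique on [8, 9, 12] has size 3, forcing χ ≥ 3, and the coloring below uses 3 colors, so χ(G) = 3.
A valid 3-coloring: color 1: [11, 12]; color 2: [0, 9, 13]; color 3: [3, 8].

χ(G) = 3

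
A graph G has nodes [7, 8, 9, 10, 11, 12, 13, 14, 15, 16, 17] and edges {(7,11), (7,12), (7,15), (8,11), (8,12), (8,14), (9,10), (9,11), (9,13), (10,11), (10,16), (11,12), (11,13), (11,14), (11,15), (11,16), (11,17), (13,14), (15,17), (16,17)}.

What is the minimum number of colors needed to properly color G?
χ(G) = 3

Clique number ω(G) = 3 (lower bound: χ ≥ ω).
The clique on [7, 11, 12] has size 3, forcing χ ≥ 3, and the coloring below uses 3 colors, so χ(G) = 3.
A valid 3-coloring: color 1: [11]; color 2: [9, 12, 14, 15, 16]; color 3: [7, 8, 10, 13, 17].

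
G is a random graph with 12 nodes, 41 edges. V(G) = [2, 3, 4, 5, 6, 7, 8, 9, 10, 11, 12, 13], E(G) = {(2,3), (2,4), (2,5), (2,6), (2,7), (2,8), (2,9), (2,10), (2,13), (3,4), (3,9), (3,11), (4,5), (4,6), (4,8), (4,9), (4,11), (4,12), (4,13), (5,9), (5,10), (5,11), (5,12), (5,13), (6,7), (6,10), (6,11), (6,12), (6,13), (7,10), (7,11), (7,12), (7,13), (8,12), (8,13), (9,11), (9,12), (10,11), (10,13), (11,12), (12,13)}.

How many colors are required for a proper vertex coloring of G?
χ(G) = 5

Clique number ω(G) = 5 (lower bound: χ ≥ ω).
The clique on [2, 6, 7, 10, 13] has size 5, forcing χ ≥ 5, and the coloring below uses 5 colors, so χ(G) = 5.
A valid 5-coloring: color 1: [4, 10]; color 2: [2, 12]; color 3: [11, 13]; color 4: [3, 5, 7, 8]; color 5: [6, 9].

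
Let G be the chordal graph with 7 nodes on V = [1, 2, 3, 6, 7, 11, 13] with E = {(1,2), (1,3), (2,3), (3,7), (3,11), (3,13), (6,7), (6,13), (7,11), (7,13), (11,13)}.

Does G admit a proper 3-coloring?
No, G is not 3-colorable

The clique on vertices [3, 7, 11, 13] has size 4 > 3, so it alone needs 4 colors.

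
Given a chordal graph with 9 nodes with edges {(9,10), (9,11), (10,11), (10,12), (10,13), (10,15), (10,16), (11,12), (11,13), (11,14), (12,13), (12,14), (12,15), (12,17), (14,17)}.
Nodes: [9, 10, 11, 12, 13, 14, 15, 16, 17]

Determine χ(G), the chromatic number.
Clique number ω(G) = 4 (lower bound: χ ≥ ω).
The clique on [10, 11, 12, 13] has size 4, forcing χ ≥ 4, and the coloring below uses 4 colors, so χ(G) = 4.
A valid 4-coloring: color 1: [9, 12, 16]; color 2: [10, 14]; color 3: [11, 15, 17]; color 4: [13].

χ(G) = 4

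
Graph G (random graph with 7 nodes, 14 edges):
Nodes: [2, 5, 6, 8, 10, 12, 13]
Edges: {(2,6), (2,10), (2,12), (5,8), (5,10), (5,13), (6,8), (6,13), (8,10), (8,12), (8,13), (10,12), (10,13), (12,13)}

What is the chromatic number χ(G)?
Clique number ω(G) = 4 (lower bound: χ ≥ ω).
The clique on [8, 10, 12, 13] has size 4, forcing χ ≥ 4, and the coloring below uses 4 colors, so χ(G) = 4.
A valid 4-coloring: color 1: [6, 10]; color 2: [2, 8]; color 3: [13]; color 4: [5, 12].

χ(G) = 4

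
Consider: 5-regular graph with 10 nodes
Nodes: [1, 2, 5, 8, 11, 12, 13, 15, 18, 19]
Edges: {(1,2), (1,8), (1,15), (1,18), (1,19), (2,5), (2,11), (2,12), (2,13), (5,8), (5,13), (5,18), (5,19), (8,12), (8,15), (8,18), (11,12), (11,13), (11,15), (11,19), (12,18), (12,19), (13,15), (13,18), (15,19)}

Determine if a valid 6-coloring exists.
A valid 6-coloring: color 1: [1, 5, 11]; color 2: [8, 13, 19]; color 3: [2, 15, 18]; color 4: [12].
(χ(G) = 4 ≤ 6.)

Yes, G is 6-colorable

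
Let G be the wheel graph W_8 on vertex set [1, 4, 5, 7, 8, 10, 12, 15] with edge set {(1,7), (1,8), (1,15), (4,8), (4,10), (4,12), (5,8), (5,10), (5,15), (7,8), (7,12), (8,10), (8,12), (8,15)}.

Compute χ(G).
χ(G) = 4

Clique number ω(G) = 3 (lower bound: χ ≥ ω).
Odd cycle [4, 10, 5, 15, 1, 7, 12] needs 3 colors (χ ≥ 3).
Vertex 8 is adjacent to every vertex of [1, 4, 5, 7, 10, 12, 15], which already need 3 colors among themselves, so 8 needs a new color (χ ≥ 4).
The coloring below uses 4 colors, so χ(G) = 4.
A valid 4-coloring: color 1: [8]; color 2: [4, 5, 7]; color 3: [10, 12, 15]; color 4: [1].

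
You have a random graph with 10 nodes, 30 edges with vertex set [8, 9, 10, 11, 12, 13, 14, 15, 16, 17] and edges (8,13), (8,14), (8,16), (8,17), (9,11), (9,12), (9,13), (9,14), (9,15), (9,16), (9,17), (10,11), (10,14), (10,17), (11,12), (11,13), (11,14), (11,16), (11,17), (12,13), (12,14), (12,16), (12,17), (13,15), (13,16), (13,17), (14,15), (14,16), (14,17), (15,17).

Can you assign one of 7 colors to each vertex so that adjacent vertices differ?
Yes, G is 7-colorable

A valid 7-coloring: color 1: [16, 17]; color 2: [13, 14]; color 3: [8, 9, 10]; color 4: [11, 15]; color 5: [12].
(χ(G) = 5 ≤ 7.)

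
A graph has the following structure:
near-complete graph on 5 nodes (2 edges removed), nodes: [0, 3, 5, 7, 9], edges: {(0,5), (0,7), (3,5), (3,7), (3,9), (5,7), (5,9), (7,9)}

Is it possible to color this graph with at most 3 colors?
No, G is not 3-colorable

The clique on vertices [3, 5, 7, 9] has size 4 > 3, so it alone needs 4 colors.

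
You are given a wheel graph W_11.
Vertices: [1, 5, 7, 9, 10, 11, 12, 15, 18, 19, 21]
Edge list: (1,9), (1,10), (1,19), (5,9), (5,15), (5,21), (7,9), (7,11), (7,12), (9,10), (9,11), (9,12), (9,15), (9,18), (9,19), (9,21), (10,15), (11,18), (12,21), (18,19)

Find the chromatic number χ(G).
Clique number ω(G) = 3 (lower bound: χ ≥ ω).
The clique on [1, 9, 10] has size 3, forcing χ ≥ 3, and the coloring below uses 3 colors, so χ(G) = 3.
A valid 3-coloring: color 1: [9]; color 2: [5, 10, 11, 12, 19]; color 3: [1, 7, 15, 18, 21].

χ(G) = 3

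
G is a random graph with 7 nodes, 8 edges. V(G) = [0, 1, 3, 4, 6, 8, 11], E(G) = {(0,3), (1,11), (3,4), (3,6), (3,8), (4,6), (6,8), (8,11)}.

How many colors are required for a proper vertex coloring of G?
χ(G) = 3

Clique number ω(G) = 3 (lower bound: χ ≥ ω).
The clique on [3, 6, 8] has size 3, forcing χ ≥ 3, and the coloring below uses 3 colors, so χ(G) = 3.
A valid 3-coloring: color 1: [3, 11]; color 2: [0, 1, 6]; color 3: [4, 8].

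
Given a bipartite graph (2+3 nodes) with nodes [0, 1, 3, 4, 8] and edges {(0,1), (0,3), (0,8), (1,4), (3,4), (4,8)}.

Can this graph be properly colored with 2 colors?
A valid 2-coloring: color 1: [0, 4]; color 2: [1, 3, 8].
(χ(G) = 2 ≤ 2.)

Yes, G is 2-colorable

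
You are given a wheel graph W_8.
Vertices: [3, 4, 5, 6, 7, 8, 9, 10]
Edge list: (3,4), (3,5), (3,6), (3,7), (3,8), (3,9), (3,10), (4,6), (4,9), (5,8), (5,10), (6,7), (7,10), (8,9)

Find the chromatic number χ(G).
Clique number ω(G) = 3 (lower bound: χ ≥ ω).
Odd cycle [4, 9, 8, 5, 10, 7, 6] needs 3 colors (χ ≥ 3).
Vertex 3 is adjacent to every vertex of [4, 5, 6, 7, 8, 9, 10], which already need 3 colors among themselves, so 3 needs a new color (χ ≥ 4).
The coloring below uses 4 colors, so χ(G) = 4.
A valid 4-coloring: color 1: [3]; color 2: [4, 7, 8]; color 3: [5, 6, 9]; color 4: [10].

χ(G) = 4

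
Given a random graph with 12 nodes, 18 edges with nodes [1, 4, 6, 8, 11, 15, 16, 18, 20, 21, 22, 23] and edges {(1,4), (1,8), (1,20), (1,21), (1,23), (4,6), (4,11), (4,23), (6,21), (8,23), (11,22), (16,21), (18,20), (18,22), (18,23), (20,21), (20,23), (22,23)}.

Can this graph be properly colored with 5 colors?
Yes, G is 5-colorable

A valid 5-coloring: color 1: [11, 15, 21, 23]; color 2: [1, 6, 16, 18]; color 3: [4, 8, 20, 22].
(χ(G) = 3 ≤ 5.)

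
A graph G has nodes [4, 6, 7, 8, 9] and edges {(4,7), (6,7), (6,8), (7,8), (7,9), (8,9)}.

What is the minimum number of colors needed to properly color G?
Clique number ω(G) = 3 (lower bound: χ ≥ ω).
The clique on [7, 8, 9] has size 3, forcing χ ≥ 3, and the coloring below uses 3 colors, so χ(G) = 3.
A valid 3-coloring: color 1: [7]; color 2: [4, 8]; color 3: [6, 9].

χ(G) = 3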